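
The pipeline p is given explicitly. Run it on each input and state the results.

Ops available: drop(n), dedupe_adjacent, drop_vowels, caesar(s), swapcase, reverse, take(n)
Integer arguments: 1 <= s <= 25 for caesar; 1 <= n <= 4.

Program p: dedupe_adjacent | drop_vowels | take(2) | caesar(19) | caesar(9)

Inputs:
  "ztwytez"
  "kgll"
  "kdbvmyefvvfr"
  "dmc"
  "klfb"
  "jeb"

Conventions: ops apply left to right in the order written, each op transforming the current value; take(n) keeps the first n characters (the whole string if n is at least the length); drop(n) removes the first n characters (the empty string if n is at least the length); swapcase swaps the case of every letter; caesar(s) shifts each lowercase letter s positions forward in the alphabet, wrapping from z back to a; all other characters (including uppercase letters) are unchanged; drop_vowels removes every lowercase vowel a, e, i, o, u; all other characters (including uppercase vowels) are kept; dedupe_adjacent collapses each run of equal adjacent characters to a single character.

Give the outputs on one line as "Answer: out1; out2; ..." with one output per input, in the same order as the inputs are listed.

Execution, op by op:
  "ztwytez" -> "ztwytez" -> "ztwytz" -> "zt" -> "sm" -> "bv"
  "kgll" -> "kgl" -> "kgl" -> "kg" -> "dz" -> "mi"
  "kdbvmyefvvfr" -> "kdbvmyefvfr" -> "kdbvmyfvfr" -> "kd" -> "dw" -> "mf"
  "dmc" -> "dmc" -> "dmc" -> "dm" -> "wf" -> "fo"
  "klfb" -> "klfb" -> "klfb" -> "kl" -> "de" -> "mn"
  "jeb" -> "jeb" -> "jb" -> "jb" -> "cu" -> "ld"

"bv"; "mi"; "mf"; "fo"; "mn"; "ld"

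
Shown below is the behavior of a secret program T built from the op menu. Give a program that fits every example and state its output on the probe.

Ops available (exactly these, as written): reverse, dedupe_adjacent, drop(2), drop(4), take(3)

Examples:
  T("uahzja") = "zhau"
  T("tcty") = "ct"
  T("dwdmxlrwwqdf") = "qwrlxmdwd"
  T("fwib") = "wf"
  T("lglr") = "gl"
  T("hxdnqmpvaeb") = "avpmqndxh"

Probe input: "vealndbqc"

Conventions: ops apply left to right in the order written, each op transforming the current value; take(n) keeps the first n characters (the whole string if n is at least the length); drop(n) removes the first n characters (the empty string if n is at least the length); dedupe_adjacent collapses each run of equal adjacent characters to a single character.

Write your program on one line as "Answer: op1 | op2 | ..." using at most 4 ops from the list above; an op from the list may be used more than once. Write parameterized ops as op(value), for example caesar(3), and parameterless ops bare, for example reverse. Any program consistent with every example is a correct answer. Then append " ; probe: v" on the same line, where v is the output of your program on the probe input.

reverse | dedupe_adjacent | drop(2) ; probe: "bdnlaev"

Check, running the answer program on each example:
  "uahzja" -> "ajzhau" -> "ajzhau" -> "zhau"
  "tcty" -> "ytct" -> "ytct" -> "ct"
  "dwdmxlrwwqdf" -> "fdqwwrlxmdwd" -> "fdqwrlxmdwd" -> "qwrlxmdwd"
  "fwib" -> "biwf" -> "biwf" -> "wf"
  "lglr" -> "rlgl" -> "rlgl" -> "gl"
  "hxdnqmpvaeb" -> "beavpmqndxh" -> "beavpmqndxh" -> "avpmqndxh"
  probe: "vealndbqc" -> "cqbdnlaev" -> "cqbdnlaev" -> "bdnlaev"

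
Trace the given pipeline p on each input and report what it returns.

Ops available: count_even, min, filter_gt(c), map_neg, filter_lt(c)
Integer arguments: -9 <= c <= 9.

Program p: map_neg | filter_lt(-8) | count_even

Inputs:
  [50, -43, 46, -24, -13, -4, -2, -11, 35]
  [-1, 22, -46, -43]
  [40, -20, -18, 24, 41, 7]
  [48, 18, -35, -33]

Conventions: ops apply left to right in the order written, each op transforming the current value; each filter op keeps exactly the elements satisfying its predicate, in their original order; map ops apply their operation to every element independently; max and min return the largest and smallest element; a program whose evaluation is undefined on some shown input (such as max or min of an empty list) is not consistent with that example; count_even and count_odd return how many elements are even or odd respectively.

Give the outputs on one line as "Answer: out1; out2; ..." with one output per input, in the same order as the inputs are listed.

2; 1; 2; 2

Execution, op by op:
  [50, -43, 46, -24, -13, -4, -2, -11, 35] -> [-50, 43, -46, 24, 13, 4, 2, 11, -35] -> [-50, -46, -35] -> 2
  [-1, 22, -46, -43] -> [1, -22, 46, 43] -> [-22] -> 1
  [40, -20, -18, 24, 41, 7] -> [-40, 20, 18, -24, -41, -7] -> [-40, -24, -41] -> 2
  [48, 18, -35, -33] -> [-48, -18, 35, 33] -> [-48, -18] -> 2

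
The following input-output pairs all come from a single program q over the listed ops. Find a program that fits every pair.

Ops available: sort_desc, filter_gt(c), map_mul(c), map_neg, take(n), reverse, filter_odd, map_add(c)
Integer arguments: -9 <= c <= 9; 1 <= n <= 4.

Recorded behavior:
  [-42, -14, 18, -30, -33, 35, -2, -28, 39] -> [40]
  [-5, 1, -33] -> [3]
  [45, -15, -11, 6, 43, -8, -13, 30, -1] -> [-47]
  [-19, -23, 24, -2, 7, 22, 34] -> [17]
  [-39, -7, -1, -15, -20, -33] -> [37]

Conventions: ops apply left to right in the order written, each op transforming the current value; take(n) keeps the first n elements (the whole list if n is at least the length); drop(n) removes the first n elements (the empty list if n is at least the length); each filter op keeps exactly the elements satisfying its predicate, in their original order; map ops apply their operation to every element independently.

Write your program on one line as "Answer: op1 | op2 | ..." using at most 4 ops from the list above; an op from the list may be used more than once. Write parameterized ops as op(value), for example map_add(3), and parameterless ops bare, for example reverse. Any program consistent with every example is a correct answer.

map_add(2) | take(1) | map_mul(-1)

Check, running the answer program on each example:
  [-42, -14, 18, -30, -33, 35, -2, -28, 39] -> [-40, -12, 20, -28, -31, 37, 0, -26, 41] -> [-40] -> [40]
  [-5, 1, -33] -> [-3, 3, -31] -> [-3] -> [3]
  [45, -15, -11, 6, 43, -8, -13, 30, -1] -> [47, -13, -9, 8, 45, -6, -11, 32, 1] -> [47] -> [-47]
  [-19, -23, 24, -2, 7, 22, 34] -> [-17, -21, 26, 0, 9, 24, 36] -> [-17] -> [17]
  [-39, -7, -1, -15, -20, -33] -> [-37, -5, 1, -13, -18, -31] -> [-37] -> [37]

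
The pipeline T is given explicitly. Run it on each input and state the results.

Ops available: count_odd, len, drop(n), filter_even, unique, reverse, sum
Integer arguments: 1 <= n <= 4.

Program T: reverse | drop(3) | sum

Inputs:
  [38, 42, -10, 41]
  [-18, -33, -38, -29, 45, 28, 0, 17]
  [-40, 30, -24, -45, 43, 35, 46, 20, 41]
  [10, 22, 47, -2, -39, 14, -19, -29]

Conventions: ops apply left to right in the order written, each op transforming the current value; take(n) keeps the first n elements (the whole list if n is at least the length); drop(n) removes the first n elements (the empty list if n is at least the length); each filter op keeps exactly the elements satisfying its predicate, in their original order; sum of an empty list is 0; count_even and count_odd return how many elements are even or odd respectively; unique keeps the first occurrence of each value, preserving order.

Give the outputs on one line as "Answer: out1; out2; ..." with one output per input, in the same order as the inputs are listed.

38; -73; -1; 38

Execution, op by op:
  [38, 42, -10, 41] -> [41, -10, 42, 38] -> [38] -> 38
  [-18, -33, -38, -29, 45, 28, 0, 17] -> [17, 0, 28, 45, -29, -38, -33, -18] -> [45, -29, -38, -33, -18] -> -73
  [-40, 30, -24, -45, 43, 35, 46, 20, 41] -> [41, 20, 46, 35, 43, -45, -24, 30, -40] -> [35, 43, -45, -24, 30, -40] -> -1
  [10, 22, 47, -2, -39, 14, -19, -29] -> [-29, -19, 14, -39, -2, 47, 22, 10] -> [-39, -2, 47, 22, 10] -> 38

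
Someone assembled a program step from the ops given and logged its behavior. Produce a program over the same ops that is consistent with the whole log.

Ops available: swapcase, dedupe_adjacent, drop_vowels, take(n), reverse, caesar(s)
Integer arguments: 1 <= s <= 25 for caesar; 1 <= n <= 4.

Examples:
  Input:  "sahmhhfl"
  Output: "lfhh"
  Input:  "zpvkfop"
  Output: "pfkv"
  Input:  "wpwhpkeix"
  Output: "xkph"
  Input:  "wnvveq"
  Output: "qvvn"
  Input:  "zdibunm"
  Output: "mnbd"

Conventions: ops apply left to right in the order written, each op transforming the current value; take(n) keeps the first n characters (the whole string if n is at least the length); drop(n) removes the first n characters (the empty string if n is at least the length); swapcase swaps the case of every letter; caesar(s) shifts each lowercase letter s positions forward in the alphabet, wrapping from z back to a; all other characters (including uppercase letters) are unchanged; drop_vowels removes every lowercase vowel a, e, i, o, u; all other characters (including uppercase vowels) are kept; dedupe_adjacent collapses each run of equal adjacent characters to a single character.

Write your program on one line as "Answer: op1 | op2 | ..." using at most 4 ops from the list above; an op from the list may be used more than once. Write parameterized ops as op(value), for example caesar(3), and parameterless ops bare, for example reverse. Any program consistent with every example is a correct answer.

reverse | drop_vowels | take(4)

Check, running the answer program on each example:
  "sahmhhfl" -> "lfhhmhas" -> "lfhhmhs" -> "lfhh"
  "zpvkfop" -> "pofkvpz" -> "pfkvpz" -> "pfkv"
  "wpwhpkeix" -> "xiekphwpw" -> "xkphwpw" -> "xkph"
  "wnvveq" -> "qevvnw" -> "qvvnw" -> "qvvn"
  "zdibunm" -> "mnubidz" -> "mnbdz" -> "mnbd"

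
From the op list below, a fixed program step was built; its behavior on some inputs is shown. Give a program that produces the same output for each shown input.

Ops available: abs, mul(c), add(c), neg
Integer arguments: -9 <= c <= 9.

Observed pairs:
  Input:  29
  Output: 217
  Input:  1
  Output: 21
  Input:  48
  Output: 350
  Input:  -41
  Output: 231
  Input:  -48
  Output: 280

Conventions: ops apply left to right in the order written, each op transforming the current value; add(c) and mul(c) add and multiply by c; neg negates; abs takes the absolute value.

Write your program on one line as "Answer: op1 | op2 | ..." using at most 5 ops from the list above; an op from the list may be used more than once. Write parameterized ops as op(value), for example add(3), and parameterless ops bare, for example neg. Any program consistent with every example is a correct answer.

add(5) | abs | neg | add(3) | mul(-7)

Check, running the answer program on each example:
  29 -> 34 -> 34 -> -34 -> -31 -> 217
  1 -> 6 -> 6 -> -6 -> -3 -> 21
  48 -> 53 -> 53 -> -53 -> -50 -> 350
  -41 -> -36 -> 36 -> -36 -> -33 -> 231
  -48 -> -43 -> 43 -> -43 -> -40 -> 280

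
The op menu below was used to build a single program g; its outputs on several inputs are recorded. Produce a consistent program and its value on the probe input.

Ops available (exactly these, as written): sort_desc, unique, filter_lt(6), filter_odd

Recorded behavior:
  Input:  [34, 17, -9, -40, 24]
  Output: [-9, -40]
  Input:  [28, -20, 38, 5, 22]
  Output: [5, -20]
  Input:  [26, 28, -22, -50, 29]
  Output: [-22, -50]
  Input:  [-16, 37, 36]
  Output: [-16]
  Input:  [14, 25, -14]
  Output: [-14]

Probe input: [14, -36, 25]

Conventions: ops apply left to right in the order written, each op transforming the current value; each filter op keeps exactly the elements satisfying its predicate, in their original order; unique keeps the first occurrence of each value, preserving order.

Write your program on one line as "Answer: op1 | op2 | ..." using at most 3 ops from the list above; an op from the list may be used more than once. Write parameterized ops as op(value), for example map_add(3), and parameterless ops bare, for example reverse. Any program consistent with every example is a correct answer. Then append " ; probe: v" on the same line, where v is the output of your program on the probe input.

filter_lt(6) | sort_desc ; probe: [-36]

Check, running the answer program on each example:
  [34, 17, -9, -40, 24] -> [-9, -40] -> [-9, -40]
  [28, -20, 38, 5, 22] -> [-20, 5] -> [5, -20]
  [26, 28, -22, -50, 29] -> [-22, -50] -> [-22, -50]
  [-16, 37, 36] -> [-16] -> [-16]
  [14, 25, -14] -> [-14] -> [-14]
  probe: [14, -36, 25] -> [-36] -> [-36]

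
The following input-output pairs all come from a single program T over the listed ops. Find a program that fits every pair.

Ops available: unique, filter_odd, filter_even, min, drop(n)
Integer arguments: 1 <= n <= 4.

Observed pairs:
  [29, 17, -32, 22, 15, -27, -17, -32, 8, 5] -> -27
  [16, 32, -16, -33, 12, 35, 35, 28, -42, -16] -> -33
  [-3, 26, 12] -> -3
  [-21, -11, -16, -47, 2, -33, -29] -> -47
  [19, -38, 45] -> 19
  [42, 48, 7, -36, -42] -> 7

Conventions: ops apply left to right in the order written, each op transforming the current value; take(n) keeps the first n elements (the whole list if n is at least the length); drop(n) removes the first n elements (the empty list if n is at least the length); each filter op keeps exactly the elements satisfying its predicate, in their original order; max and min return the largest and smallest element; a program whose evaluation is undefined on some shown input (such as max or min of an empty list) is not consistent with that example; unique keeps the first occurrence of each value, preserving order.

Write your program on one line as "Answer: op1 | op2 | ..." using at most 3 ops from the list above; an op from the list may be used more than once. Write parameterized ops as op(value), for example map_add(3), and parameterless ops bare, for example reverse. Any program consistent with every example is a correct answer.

filter_odd | min

Check, running the answer program on each example:
  [29, 17, -32, 22, 15, -27, -17, -32, 8, 5] -> [29, 17, 15, -27, -17, 5] -> -27
  [16, 32, -16, -33, 12, 35, 35, 28, -42, -16] -> [-33, 35, 35] -> -33
  [-3, 26, 12] -> [-3] -> -3
  [-21, -11, -16, -47, 2, -33, -29] -> [-21, -11, -47, -33, -29] -> -47
  [19, -38, 45] -> [19, 45] -> 19
  [42, 48, 7, -36, -42] -> [7] -> 7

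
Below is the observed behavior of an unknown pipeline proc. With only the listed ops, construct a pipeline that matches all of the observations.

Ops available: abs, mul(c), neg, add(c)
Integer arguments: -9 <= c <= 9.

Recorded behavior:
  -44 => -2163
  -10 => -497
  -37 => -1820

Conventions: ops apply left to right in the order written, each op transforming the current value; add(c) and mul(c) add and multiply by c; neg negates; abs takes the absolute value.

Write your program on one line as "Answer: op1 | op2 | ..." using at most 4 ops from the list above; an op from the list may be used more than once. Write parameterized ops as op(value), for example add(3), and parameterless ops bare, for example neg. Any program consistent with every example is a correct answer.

mul(7) | abs | add(1) | mul(-7)

Check, running the answer program on each example:
  -44 -> -308 -> 308 -> 309 -> -2163
  -10 -> -70 -> 70 -> 71 -> -497
  -37 -> -259 -> 259 -> 260 -> -1820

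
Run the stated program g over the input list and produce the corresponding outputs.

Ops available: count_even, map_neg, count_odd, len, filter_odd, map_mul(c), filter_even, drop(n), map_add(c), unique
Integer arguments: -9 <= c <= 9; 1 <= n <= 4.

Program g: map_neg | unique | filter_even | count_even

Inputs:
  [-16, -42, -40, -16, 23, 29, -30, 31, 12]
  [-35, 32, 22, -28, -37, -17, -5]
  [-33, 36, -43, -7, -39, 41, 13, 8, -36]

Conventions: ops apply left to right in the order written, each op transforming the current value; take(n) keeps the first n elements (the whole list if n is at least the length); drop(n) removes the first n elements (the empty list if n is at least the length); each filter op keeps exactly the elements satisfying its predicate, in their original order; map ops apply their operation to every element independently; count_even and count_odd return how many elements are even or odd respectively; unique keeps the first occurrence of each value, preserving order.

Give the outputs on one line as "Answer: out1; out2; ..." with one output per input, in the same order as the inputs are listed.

5; 3; 3

Execution, op by op:
  [-16, -42, -40, -16, 23, 29, -30, 31, 12] -> [16, 42, 40, 16, -23, -29, 30, -31, -12] -> [16, 42, 40, -23, -29, 30, -31, -12] -> [16, 42, 40, 30, -12] -> 5
  [-35, 32, 22, -28, -37, -17, -5] -> [35, -32, -22, 28, 37, 17, 5] -> [35, -32, -22, 28, 37, 17, 5] -> [-32, -22, 28] -> 3
  [-33, 36, -43, -7, -39, 41, 13, 8, -36] -> [33, -36, 43, 7, 39, -41, -13, -8, 36] -> [33, -36, 43, 7, 39, -41, -13, -8, 36] -> [-36, -8, 36] -> 3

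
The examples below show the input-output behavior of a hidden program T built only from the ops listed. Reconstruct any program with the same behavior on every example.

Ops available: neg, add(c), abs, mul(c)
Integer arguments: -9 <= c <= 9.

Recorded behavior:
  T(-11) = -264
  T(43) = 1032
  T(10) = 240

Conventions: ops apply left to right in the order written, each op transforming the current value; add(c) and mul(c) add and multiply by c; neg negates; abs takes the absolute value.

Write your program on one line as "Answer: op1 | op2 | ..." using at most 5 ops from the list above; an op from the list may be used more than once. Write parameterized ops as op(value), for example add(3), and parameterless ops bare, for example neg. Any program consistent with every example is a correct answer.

mul(-2) | mul(-4) | mul(-3) | neg

Check, running the answer program on each example:
  -11 -> 22 -> -88 -> 264 -> -264
  43 -> -86 -> 344 -> -1032 -> 1032
  10 -> -20 -> 80 -> -240 -> 240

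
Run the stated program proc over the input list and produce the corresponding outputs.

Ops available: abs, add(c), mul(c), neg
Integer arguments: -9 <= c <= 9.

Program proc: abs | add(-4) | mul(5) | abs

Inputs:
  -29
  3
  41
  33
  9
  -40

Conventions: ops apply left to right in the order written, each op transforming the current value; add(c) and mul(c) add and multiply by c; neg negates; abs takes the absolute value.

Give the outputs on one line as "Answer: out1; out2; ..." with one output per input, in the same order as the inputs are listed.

Execution, op by op:
  -29 -> 29 -> 25 -> 125 -> 125
  3 -> 3 -> -1 -> -5 -> 5
  41 -> 41 -> 37 -> 185 -> 185
  33 -> 33 -> 29 -> 145 -> 145
  9 -> 9 -> 5 -> 25 -> 25
  -40 -> 40 -> 36 -> 180 -> 180

125; 5; 185; 145; 25; 180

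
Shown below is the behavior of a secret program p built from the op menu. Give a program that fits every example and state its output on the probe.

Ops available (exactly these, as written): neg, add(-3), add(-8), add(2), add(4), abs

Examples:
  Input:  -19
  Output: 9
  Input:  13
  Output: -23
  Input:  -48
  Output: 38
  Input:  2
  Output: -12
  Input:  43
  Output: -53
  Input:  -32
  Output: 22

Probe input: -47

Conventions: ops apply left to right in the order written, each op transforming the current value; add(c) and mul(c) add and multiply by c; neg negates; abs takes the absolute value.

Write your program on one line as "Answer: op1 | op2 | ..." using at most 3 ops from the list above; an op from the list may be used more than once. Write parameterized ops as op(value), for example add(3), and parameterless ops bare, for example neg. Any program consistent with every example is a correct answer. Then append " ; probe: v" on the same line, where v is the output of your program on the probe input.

add(2) | neg | add(-8) ; probe: 37

Check, running the answer program on each example:
  -19 -> -17 -> 17 -> 9
  13 -> 15 -> -15 -> -23
  -48 -> -46 -> 46 -> 38
  2 -> 4 -> -4 -> -12
  43 -> 45 -> -45 -> -53
  -32 -> -30 -> 30 -> 22
  probe: -47 -> -45 -> 45 -> 37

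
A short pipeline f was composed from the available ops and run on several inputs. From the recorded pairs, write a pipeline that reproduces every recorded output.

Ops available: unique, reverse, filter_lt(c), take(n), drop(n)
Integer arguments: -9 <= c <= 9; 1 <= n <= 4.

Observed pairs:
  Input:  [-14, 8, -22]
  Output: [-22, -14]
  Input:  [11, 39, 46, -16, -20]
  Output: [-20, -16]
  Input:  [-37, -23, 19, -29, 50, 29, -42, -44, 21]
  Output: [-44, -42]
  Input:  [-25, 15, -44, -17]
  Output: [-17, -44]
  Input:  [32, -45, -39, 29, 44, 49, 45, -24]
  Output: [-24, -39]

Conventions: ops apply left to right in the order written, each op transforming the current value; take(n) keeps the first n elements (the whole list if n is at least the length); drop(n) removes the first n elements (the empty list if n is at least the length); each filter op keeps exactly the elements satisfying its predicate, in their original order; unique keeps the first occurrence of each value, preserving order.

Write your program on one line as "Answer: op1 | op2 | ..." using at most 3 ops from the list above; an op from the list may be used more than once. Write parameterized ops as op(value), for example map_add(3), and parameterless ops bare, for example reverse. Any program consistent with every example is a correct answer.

reverse | filter_lt(5) | take(2)

Check, running the answer program on each example:
  [-14, 8, -22] -> [-22, 8, -14] -> [-22, -14] -> [-22, -14]
  [11, 39, 46, -16, -20] -> [-20, -16, 46, 39, 11] -> [-20, -16] -> [-20, -16]
  [-37, -23, 19, -29, 50, 29, -42, -44, 21] -> [21, -44, -42, 29, 50, -29, 19, -23, -37] -> [-44, -42, -29, -23, -37] -> [-44, -42]
  [-25, 15, -44, -17] -> [-17, -44, 15, -25] -> [-17, -44, -25] -> [-17, -44]
  [32, -45, -39, 29, 44, 49, 45, -24] -> [-24, 45, 49, 44, 29, -39, -45, 32] -> [-24, -39, -45] -> [-24, -39]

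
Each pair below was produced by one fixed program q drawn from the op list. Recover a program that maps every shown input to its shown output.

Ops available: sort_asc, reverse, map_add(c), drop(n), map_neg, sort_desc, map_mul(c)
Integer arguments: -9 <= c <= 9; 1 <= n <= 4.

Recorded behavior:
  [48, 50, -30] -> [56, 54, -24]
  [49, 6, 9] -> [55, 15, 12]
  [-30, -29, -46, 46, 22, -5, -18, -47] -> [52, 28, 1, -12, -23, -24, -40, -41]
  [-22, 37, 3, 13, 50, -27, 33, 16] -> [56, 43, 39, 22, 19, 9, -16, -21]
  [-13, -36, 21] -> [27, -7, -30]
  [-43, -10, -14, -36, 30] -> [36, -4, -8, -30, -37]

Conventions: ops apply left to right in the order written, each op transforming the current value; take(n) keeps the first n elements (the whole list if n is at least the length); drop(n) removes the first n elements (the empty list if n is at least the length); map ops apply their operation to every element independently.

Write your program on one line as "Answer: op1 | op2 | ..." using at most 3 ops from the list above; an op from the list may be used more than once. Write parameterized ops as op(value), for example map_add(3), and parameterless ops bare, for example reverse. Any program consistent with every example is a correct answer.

map_add(6) | sort_asc | reverse

Check, running the answer program on each example:
  [48, 50, -30] -> [54, 56, -24] -> [-24, 54, 56] -> [56, 54, -24]
  [49, 6, 9] -> [55, 12, 15] -> [12, 15, 55] -> [55, 15, 12]
  [-30, -29, -46, 46, 22, -5, -18, -47] -> [-24, -23, -40, 52, 28, 1, -12, -41] -> [-41, -40, -24, -23, -12, 1, 28, 52] -> [52, 28, 1, -12, -23, -24, -40, -41]
  [-22, 37, 3, 13, 50, -27, 33, 16] -> [-16, 43, 9, 19, 56, -21, 39, 22] -> [-21, -16, 9, 19, 22, 39, 43, 56] -> [56, 43, 39, 22, 19, 9, -16, -21]
  [-13, -36, 21] -> [-7, -30, 27] -> [-30, -7, 27] -> [27, -7, -30]
  [-43, -10, -14, -36, 30] -> [-37, -4, -8, -30, 36] -> [-37, -30, -8, -4, 36] -> [36, -4, -8, -30, -37]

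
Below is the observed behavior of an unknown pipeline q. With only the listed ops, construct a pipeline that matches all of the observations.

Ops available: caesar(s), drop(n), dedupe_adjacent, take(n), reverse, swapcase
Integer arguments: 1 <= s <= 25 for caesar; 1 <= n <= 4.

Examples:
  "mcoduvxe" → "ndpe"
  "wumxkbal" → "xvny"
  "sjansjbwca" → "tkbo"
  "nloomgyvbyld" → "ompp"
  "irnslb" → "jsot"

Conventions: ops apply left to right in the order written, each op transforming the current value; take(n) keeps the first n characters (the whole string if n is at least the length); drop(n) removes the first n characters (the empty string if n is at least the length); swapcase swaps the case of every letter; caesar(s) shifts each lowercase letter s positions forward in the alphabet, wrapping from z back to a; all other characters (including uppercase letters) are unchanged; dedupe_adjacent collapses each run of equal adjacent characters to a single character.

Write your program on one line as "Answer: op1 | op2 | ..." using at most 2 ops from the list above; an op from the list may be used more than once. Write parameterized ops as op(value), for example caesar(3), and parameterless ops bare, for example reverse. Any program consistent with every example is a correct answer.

take(4) | caesar(1)

Check, running the answer program on each example:
  "mcoduvxe" -> "mcod" -> "ndpe"
  "wumxkbal" -> "wumx" -> "xvny"
  "sjansjbwca" -> "sjan" -> "tkbo"
  "nloomgyvbyld" -> "nloo" -> "ompp"
  "irnslb" -> "irns" -> "jsot"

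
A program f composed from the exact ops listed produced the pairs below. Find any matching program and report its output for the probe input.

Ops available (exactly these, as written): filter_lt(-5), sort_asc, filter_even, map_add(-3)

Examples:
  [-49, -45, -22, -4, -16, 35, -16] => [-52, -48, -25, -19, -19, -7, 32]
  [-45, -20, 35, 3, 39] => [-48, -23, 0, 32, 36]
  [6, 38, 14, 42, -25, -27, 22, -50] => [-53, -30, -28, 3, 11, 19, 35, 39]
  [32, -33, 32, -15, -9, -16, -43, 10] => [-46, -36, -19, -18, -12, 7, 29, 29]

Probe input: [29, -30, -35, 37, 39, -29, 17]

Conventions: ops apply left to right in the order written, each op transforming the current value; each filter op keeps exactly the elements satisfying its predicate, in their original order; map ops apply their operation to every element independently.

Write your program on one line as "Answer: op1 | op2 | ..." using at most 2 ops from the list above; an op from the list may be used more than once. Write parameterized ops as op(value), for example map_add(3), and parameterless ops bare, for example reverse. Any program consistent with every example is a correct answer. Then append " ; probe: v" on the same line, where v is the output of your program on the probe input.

sort_asc | map_add(-3) ; probe: [-38, -33, -32, 14, 26, 34, 36]

Check, running the answer program on each example:
  [-49, -45, -22, -4, -16, 35, -16] -> [-49, -45, -22, -16, -16, -4, 35] -> [-52, -48, -25, -19, -19, -7, 32]
  [-45, -20, 35, 3, 39] -> [-45, -20, 3, 35, 39] -> [-48, -23, 0, 32, 36]
  [6, 38, 14, 42, -25, -27, 22, -50] -> [-50, -27, -25, 6, 14, 22, 38, 42] -> [-53, -30, -28, 3, 11, 19, 35, 39]
  [32, -33, 32, -15, -9, -16, -43, 10] -> [-43, -33, -16, -15, -9, 10, 32, 32] -> [-46, -36, -19, -18, -12, 7, 29, 29]
  probe: [29, -30, -35, 37, 39, -29, 17] -> [-35, -30, -29, 17, 29, 37, 39] -> [-38, -33, -32, 14, 26, 34, 36]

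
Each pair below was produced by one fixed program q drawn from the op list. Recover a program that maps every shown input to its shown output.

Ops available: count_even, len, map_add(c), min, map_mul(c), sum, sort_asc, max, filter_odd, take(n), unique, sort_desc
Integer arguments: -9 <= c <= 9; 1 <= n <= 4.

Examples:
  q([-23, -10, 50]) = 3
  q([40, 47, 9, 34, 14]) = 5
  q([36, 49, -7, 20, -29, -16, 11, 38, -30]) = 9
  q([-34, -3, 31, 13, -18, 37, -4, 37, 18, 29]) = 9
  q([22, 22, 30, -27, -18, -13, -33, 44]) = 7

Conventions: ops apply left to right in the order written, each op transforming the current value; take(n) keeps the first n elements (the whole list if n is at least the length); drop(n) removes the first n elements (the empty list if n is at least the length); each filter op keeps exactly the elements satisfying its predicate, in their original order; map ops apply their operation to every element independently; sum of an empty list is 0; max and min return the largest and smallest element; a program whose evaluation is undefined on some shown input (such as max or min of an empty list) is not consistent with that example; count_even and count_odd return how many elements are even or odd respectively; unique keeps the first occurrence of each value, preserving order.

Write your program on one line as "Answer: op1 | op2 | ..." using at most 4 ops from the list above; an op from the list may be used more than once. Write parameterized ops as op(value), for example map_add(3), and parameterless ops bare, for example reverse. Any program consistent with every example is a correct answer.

sort_asc | map_add(-4) | unique | len

Check, running the answer program on each example:
  [-23, -10, 50] -> [-23, -10, 50] -> [-27, -14, 46] -> [-27, -14, 46] -> 3
  [40, 47, 9, 34, 14] -> [9, 14, 34, 40, 47] -> [5, 10, 30, 36, 43] -> [5, 10, 30, 36, 43] -> 5
  [36, 49, -7, 20, -29, -16, 11, 38, -30] -> [-30, -29, -16, -7, 11, 20, 36, 38, 49] -> [-34, -33, -20, -11, 7, 16, 32, 34, 45] -> [-34, -33, -20, -11, 7, 16, 32, 34, 45] -> 9
  [-34, -3, 31, 13, -18, 37, -4, 37, 18, 29] -> [-34, -18, -4, -3, 13, 18, 29, 31, 37, 37] -> [-38, -22, -8, -7, 9, 14, 25, 27, 33, 33] -> [-38, -22, -8, -7, 9, 14, 25, 27, 33] -> 9
  [22, 22, 30, -27, -18, -13, -33, 44] -> [-33, -27, -18, -13, 22, 22, 30, 44] -> [-37, -31, -22, -17, 18, 18, 26, 40] -> [-37, -31, -22, -17, 18, 26, 40] -> 7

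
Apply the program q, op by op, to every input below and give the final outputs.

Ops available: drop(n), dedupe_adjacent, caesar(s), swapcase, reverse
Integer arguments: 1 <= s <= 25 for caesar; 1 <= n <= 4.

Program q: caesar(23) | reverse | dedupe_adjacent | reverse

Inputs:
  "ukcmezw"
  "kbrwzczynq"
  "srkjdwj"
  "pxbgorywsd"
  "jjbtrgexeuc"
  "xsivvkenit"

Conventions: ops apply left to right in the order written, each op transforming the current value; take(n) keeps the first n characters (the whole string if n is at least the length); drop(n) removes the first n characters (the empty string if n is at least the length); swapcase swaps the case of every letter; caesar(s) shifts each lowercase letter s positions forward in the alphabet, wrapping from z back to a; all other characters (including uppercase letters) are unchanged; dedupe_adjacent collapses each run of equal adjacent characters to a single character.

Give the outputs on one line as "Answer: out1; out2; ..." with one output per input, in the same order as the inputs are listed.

Execution, op by op:
  "ukcmezw" -> "rhzjbwt" -> "twbjzhr" -> "twbjzhr" -> "rhzjbwt"
  "kbrwzczynq" -> "hyotwzwvkn" -> "nkvwzwtoyh" -> "nkvwzwtoyh" -> "hyotwzwvkn"
  "srkjdwj" -> "pohgatg" -> "gtaghop" -> "gtaghop" -> "pohgatg"
  "pxbgorywsd" -> "muydlovtpa" -> "aptvoldyum" -> "aptvoldyum" -> "muydlovtpa"
  "jjbtrgexeuc" -> "ggyqodbubrz" -> "zrbubdoqygg" -> "zrbubdoqyg" -> "gyqodbubrz"
  "xsivvkenit" -> "upfsshbkfq" -> "qfkbhssfpu" -> "qfkbhsfpu" -> "upfshbkfq"

"rhzjbwt"; "hyotwzwvkn"; "pohgatg"; "muydlovtpa"; "gyqodbubrz"; "upfshbkfq"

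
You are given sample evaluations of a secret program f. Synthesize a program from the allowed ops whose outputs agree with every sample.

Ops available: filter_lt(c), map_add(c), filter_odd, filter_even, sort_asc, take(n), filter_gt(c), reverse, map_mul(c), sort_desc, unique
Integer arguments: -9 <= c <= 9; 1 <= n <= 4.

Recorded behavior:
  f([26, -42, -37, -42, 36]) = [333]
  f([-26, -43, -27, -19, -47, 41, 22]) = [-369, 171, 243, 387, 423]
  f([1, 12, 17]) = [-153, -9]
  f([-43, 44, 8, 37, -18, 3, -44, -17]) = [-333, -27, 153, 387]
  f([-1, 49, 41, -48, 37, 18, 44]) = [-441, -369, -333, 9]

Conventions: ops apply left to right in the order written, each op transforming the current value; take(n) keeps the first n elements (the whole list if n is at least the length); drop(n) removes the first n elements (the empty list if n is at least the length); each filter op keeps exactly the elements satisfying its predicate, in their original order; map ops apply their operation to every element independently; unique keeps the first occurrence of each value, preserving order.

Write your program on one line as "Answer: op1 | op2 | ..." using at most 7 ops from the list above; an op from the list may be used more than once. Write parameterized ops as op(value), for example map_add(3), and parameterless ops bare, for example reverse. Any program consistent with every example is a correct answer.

reverse | unique | reverse | sort_desc | map_mul(-9) | filter_odd

Check, running the answer program on each example:
  [26, -42, -37, -42, 36] -> [36, -42, -37, -42, 26] -> [36, -42, -37, 26] -> [26, -37, -42, 36] -> [36, 26, -37, -42] -> [-324, -234, 333, 378] -> [333]
  [-26, -43, -27, -19, -47, 41, 22] -> [22, 41, -47, -19, -27, -43, -26] -> [22, 41, -47, -19, -27, -43, -26] -> [-26, -43, -27, -19, -47, 41, 22] -> [41, 22, -19, -26, -27, -43, -47] -> [-369, -198, 171, 234, 243, 387, 423] -> [-369, 171, 243, 387, 423]
  [1, 12, 17] -> [17, 12, 1] -> [17, 12, 1] -> [1, 12, 17] -> [17, 12, 1] -> [-153, -108, -9] -> [-153, -9]
  [-43, 44, 8, 37, -18, 3, -44, -17] -> [-17, -44, 3, -18, 37, 8, 44, -43] -> [-17, -44, 3, -18, 37, 8, 44, -43] -> [-43, 44, 8, 37, -18, 3, -44, -17] -> [44, 37, 8, 3, -17, -18, -43, -44] -> [-396, -333, -72, -27, 153, 162, 387, 396] -> [-333, -27, 153, 387]
  [-1, 49, 41, -48, 37, 18, 44] -> [44, 18, 37, -48, 41, 49, -1] -> [44, 18, 37, -48, 41, 49, -1] -> [-1, 49, 41, -48, 37, 18, 44] -> [49, 44, 41, 37, 18, -1, -48] -> [-441, -396, -369, -333, -162, 9, 432] -> [-441, -369, -333, 9]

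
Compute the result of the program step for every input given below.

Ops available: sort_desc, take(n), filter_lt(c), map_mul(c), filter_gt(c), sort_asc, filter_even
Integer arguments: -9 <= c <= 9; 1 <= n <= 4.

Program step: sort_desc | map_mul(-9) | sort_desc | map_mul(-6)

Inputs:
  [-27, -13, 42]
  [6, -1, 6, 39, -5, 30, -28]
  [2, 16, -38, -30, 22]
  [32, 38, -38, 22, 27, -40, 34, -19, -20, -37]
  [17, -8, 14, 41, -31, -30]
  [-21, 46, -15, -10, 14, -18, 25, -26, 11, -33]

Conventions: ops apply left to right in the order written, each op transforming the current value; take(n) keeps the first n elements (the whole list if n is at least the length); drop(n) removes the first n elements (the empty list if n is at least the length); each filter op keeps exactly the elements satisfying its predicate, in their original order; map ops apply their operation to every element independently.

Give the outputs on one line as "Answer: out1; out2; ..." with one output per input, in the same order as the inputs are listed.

Execution, op by op:
  [-27, -13, 42] -> [42, -13, -27] -> [-378, 117, 243] -> [243, 117, -378] -> [-1458, -702, 2268]
  [6, -1, 6, 39, -5, 30, -28] -> [39, 30, 6, 6, -1, -5, -28] -> [-351, -270, -54, -54, 9, 45, 252] -> [252, 45, 9, -54, -54, -270, -351] -> [-1512, -270, -54, 324, 324, 1620, 2106]
  [2, 16, -38, -30, 22] -> [22, 16, 2, -30, -38] -> [-198, -144, -18, 270, 342] -> [342, 270, -18, -144, -198] -> [-2052, -1620, 108, 864, 1188]
  [32, 38, -38, 22, 27, -40, 34, -19, -20, -37] -> [38, 34, 32, 27, 22, -19, -20, -37, -38, -40] -> [-342, -306, -288, -243, -198, 171, 180, 333, 342, 360] -> [360, 342, 333, 180, 171, -198, -243, -288, -306, -342] -> [-2160, -2052, -1998, -1080, -1026, 1188, 1458, 1728, 1836, 2052]
  [17, -8, 14, 41, -31, -30] -> [41, 17, 14, -8, -30, -31] -> [-369, -153, -126, 72, 270, 279] -> [279, 270, 72, -126, -153, -369] -> [-1674, -1620, -432, 756, 918, 2214]
  [-21, 46, -15, -10, 14, -18, 25, -26, 11, -33] -> [46, 25, 14, 11, -10, -15, -18, -21, -26, -33] -> [-414, -225, -126, -99, 90, 135, 162, 189, 234, 297] -> [297, 234, 189, 162, 135, 90, -99, -126, -225, -414] -> [-1782, -1404, -1134, -972, -810, -540, 594, 756, 1350, 2484]

[-1458, -702, 2268]; [-1512, -270, -54, 324, 324, 1620, 2106]; [-2052, -1620, 108, 864, 1188]; [-2160, -2052, -1998, -1080, -1026, 1188, 1458, 1728, 1836, 2052]; [-1674, -1620, -432, 756, 918, 2214]; [-1782, -1404, -1134, -972, -810, -540, 594, 756, 1350, 2484]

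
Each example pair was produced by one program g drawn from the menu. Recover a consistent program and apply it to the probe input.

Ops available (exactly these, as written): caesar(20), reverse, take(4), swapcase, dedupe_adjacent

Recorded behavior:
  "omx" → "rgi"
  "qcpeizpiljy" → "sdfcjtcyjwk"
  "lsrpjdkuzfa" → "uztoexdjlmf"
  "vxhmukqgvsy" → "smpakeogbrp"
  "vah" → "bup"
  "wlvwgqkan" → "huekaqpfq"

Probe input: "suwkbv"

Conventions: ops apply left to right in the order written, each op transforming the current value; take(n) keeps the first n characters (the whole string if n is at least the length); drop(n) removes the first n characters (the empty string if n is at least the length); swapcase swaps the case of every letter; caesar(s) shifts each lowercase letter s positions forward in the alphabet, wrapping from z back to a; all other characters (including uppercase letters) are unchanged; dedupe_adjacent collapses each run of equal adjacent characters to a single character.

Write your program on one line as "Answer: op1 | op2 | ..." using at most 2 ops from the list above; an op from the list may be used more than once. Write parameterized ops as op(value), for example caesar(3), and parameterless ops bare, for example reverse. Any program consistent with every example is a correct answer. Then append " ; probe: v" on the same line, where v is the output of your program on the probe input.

reverse | caesar(20) ; probe: "pveqom"

Check, running the answer program on each example:
  "omx" -> "xmo" -> "rgi"
  "qcpeizpiljy" -> "yjlipziepcq" -> "sdfcjtcyjwk"
  "lsrpjdkuzfa" -> "afzukdjprsl" -> "uztoexdjlmf"
  "vxhmukqgvsy" -> "ysvgqkumhxv" -> "smpakeogbrp"
  "vah" -> "hav" -> "bup"
  "wlvwgqkan" -> "nakqgwvlw" -> "huekaqpfq"
  probe: "suwkbv" -> "vbkwus" -> "pveqom"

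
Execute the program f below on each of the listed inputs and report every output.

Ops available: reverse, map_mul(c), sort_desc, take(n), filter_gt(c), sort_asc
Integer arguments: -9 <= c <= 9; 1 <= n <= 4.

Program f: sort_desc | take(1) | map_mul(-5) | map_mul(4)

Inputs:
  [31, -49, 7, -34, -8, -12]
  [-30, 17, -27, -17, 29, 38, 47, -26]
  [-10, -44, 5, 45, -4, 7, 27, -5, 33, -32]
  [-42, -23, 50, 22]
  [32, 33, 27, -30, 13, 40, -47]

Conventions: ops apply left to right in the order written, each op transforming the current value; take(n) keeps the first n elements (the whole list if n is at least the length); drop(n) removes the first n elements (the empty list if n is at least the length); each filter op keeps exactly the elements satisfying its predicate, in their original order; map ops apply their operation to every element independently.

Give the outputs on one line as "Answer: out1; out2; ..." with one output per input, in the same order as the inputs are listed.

Execution, op by op:
  [31, -49, 7, -34, -8, -12] -> [31, 7, -8, -12, -34, -49] -> [31] -> [-155] -> [-620]
  [-30, 17, -27, -17, 29, 38, 47, -26] -> [47, 38, 29, 17, -17, -26, -27, -30] -> [47] -> [-235] -> [-940]
  [-10, -44, 5, 45, -4, 7, 27, -5, 33, -32] -> [45, 33, 27, 7, 5, -4, -5, -10, -32, -44] -> [45] -> [-225] -> [-900]
  [-42, -23, 50, 22] -> [50, 22, -23, -42] -> [50] -> [-250] -> [-1000]
  [32, 33, 27, -30, 13, 40, -47] -> [40, 33, 32, 27, 13, -30, -47] -> [40] -> [-200] -> [-800]

[-620]; [-940]; [-900]; [-1000]; [-800]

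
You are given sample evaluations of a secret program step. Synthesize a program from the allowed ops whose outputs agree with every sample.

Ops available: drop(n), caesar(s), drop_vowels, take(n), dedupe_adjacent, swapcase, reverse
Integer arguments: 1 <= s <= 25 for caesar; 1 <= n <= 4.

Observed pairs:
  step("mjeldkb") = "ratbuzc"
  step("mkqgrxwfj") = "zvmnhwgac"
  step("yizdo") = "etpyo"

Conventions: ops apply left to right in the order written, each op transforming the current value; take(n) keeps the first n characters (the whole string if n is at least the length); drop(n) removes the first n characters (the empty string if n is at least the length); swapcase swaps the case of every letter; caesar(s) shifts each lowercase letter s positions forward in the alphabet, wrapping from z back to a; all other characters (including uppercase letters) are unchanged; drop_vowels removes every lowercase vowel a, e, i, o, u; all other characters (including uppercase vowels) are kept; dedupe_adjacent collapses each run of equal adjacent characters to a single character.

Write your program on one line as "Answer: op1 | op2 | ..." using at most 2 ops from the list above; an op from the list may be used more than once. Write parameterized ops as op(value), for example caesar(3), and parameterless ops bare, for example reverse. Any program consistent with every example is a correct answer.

caesar(16) | reverse

Check, running the answer program on each example:
  "mjeldkb" -> "czubtar" -> "ratbuzc"
  "mkqgrxwfj" -> "cagwhnmvz" -> "zvmnhwgac"
  "yizdo" -> "oypte" -> "etpyo"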